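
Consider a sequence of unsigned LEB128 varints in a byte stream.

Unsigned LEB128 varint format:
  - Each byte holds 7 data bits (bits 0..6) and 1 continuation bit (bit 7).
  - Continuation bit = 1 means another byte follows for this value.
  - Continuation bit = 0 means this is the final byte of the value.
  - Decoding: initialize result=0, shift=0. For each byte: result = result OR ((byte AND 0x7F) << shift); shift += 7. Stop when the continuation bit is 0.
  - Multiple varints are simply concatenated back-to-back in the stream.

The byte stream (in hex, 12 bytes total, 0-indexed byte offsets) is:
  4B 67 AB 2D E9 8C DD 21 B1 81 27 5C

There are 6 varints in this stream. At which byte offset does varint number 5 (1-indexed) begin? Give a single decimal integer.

  byte[0]=0x4B cont=0 payload=0x4B=75: acc |= 75<<0 -> acc=75 shift=7 [end]
Varint 1: bytes[0:1] = 4B -> value 75 (1 byte(s))
  byte[1]=0x67 cont=0 payload=0x67=103: acc |= 103<<0 -> acc=103 shift=7 [end]
Varint 2: bytes[1:2] = 67 -> value 103 (1 byte(s))
  byte[2]=0xAB cont=1 payload=0x2B=43: acc |= 43<<0 -> acc=43 shift=7
  byte[3]=0x2D cont=0 payload=0x2D=45: acc |= 45<<7 -> acc=5803 shift=14 [end]
Varint 3: bytes[2:4] = AB 2D -> value 5803 (2 byte(s))
  byte[4]=0xE9 cont=1 payload=0x69=105: acc |= 105<<0 -> acc=105 shift=7
  byte[5]=0x8C cont=1 payload=0x0C=12: acc |= 12<<7 -> acc=1641 shift=14
  byte[6]=0xDD cont=1 payload=0x5D=93: acc |= 93<<14 -> acc=1525353 shift=21
  byte[7]=0x21 cont=0 payload=0x21=33: acc |= 33<<21 -> acc=70731369 shift=28 [end]
Varint 4: bytes[4:8] = E9 8C DD 21 -> value 70731369 (4 byte(s))
  byte[8]=0xB1 cont=1 payload=0x31=49: acc |= 49<<0 -> acc=49 shift=7
  byte[9]=0x81 cont=1 payload=0x01=1: acc |= 1<<7 -> acc=177 shift=14
  byte[10]=0x27 cont=0 payload=0x27=39: acc |= 39<<14 -> acc=639153 shift=21 [end]
Varint 5: bytes[8:11] = B1 81 27 -> value 639153 (3 byte(s))
  byte[11]=0x5C cont=0 payload=0x5C=92: acc |= 92<<0 -> acc=92 shift=7 [end]
Varint 6: bytes[11:12] = 5C -> value 92 (1 byte(s))

Answer: 8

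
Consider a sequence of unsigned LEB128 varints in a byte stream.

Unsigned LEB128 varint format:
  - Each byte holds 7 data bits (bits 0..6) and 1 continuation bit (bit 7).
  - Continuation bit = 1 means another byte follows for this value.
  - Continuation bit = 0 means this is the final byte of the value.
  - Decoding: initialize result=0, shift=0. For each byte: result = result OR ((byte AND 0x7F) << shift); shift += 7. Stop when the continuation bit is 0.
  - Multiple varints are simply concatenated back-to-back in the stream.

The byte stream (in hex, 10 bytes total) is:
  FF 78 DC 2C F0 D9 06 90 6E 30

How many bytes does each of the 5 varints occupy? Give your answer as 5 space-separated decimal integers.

  byte[0]=0xFF cont=1 payload=0x7F=127: acc |= 127<<0 -> acc=127 shift=7
  byte[1]=0x78 cont=0 payload=0x78=120: acc |= 120<<7 -> acc=15487 shift=14 [end]
Varint 1: bytes[0:2] = FF 78 -> value 15487 (2 byte(s))
  byte[2]=0xDC cont=1 payload=0x5C=92: acc |= 92<<0 -> acc=92 shift=7
  byte[3]=0x2C cont=0 payload=0x2C=44: acc |= 44<<7 -> acc=5724 shift=14 [end]
Varint 2: bytes[2:4] = DC 2C -> value 5724 (2 byte(s))
  byte[4]=0xF0 cont=1 payload=0x70=112: acc |= 112<<0 -> acc=112 shift=7
  byte[5]=0xD9 cont=1 payload=0x59=89: acc |= 89<<7 -> acc=11504 shift=14
  byte[6]=0x06 cont=0 payload=0x06=6: acc |= 6<<14 -> acc=109808 shift=21 [end]
Varint 3: bytes[4:7] = F0 D9 06 -> value 109808 (3 byte(s))
  byte[7]=0x90 cont=1 payload=0x10=16: acc |= 16<<0 -> acc=16 shift=7
  byte[8]=0x6E cont=0 payload=0x6E=110: acc |= 110<<7 -> acc=14096 shift=14 [end]
Varint 4: bytes[7:9] = 90 6E -> value 14096 (2 byte(s))
  byte[9]=0x30 cont=0 payload=0x30=48: acc |= 48<<0 -> acc=48 shift=7 [end]
Varint 5: bytes[9:10] = 30 -> value 48 (1 byte(s))

Answer: 2 2 3 2 1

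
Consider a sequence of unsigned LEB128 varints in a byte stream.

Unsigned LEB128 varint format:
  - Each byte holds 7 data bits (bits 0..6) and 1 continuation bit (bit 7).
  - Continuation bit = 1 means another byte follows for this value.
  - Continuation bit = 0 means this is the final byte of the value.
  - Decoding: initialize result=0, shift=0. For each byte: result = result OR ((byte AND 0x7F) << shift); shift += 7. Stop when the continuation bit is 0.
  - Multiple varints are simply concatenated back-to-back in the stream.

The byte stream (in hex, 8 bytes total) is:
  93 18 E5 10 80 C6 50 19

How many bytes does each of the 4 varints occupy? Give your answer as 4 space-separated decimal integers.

  byte[0]=0x93 cont=1 payload=0x13=19: acc |= 19<<0 -> acc=19 shift=7
  byte[1]=0x18 cont=0 payload=0x18=24: acc |= 24<<7 -> acc=3091 shift=14 [end]
Varint 1: bytes[0:2] = 93 18 -> value 3091 (2 byte(s))
  byte[2]=0xE5 cont=1 payload=0x65=101: acc |= 101<<0 -> acc=101 shift=7
  byte[3]=0x10 cont=0 payload=0x10=16: acc |= 16<<7 -> acc=2149 shift=14 [end]
Varint 2: bytes[2:4] = E5 10 -> value 2149 (2 byte(s))
  byte[4]=0x80 cont=1 payload=0x00=0: acc |= 0<<0 -> acc=0 shift=7
  byte[5]=0xC6 cont=1 payload=0x46=70: acc |= 70<<7 -> acc=8960 shift=14
  byte[6]=0x50 cont=0 payload=0x50=80: acc |= 80<<14 -> acc=1319680 shift=21 [end]
Varint 3: bytes[4:7] = 80 C6 50 -> value 1319680 (3 byte(s))
  byte[7]=0x19 cont=0 payload=0x19=25: acc |= 25<<0 -> acc=25 shift=7 [end]
Varint 4: bytes[7:8] = 19 -> value 25 (1 byte(s))

Answer: 2 2 3 1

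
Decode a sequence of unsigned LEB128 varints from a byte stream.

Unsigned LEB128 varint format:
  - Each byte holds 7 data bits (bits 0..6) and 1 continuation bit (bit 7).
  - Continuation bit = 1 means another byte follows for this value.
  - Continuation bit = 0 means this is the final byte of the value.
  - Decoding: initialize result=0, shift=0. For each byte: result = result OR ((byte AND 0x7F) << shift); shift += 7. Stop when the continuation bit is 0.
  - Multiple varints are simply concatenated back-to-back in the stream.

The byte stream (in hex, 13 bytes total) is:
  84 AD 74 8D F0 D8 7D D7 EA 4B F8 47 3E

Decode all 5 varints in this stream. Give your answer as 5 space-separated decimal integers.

Answer: 1906308 263600141 1242455 9208 62

Derivation:
  byte[0]=0x84 cont=1 payload=0x04=4: acc |= 4<<0 -> acc=4 shift=7
  byte[1]=0xAD cont=1 payload=0x2D=45: acc |= 45<<7 -> acc=5764 shift=14
  byte[2]=0x74 cont=0 payload=0x74=116: acc |= 116<<14 -> acc=1906308 shift=21 [end]
Varint 1: bytes[0:3] = 84 AD 74 -> value 1906308 (3 byte(s))
  byte[3]=0x8D cont=1 payload=0x0D=13: acc |= 13<<0 -> acc=13 shift=7
  byte[4]=0xF0 cont=1 payload=0x70=112: acc |= 112<<7 -> acc=14349 shift=14
  byte[5]=0xD8 cont=1 payload=0x58=88: acc |= 88<<14 -> acc=1456141 shift=21
  byte[6]=0x7D cont=0 payload=0x7D=125: acc |= 125<<21 -> acc=263600141 shift=28 [end]
Varint 2: bytes[3:7] = 8D F0 D8 7D -> value 263600141 (4 byte(s))
  byte[7]=0xD7 cont=1 payload=0x57=87: acc |= 87<<0 -> acc=87 shift=7
  byte[8]=0xEA cont=1 payload=0x6A=106: acc |= 106<<7 -> acc=13655 shift=14
  byte[9]=0x4B cont=0 payload=0x4B=75: acc |= 75<<14 -> acc=1242455 shift=21 [end]
Varint 3: bytes[7:10] = D7 EA 4B -> value 1242455 (3 byte(s))
  byte[10]=0xF8 cont=1 payload=0x78=120: acc |= 120<<0 -> acc=120 shift=7
  byte[11]=0x47 cont=0 payload=0x47=71: acc |= 71<<7 -> acc=9208 shift=14 [end]
Varint 4: bytes[10:12] = F8 47 -> value 9208 (2 byte(s))
  byte[12]=0x3E cont=0 payload=0x3E=62: acc |= 62<<0 -> acc=62 shift=7 [end]
Varint 5: bytes[12:13] = 3E -> value 62 (1 byte(s))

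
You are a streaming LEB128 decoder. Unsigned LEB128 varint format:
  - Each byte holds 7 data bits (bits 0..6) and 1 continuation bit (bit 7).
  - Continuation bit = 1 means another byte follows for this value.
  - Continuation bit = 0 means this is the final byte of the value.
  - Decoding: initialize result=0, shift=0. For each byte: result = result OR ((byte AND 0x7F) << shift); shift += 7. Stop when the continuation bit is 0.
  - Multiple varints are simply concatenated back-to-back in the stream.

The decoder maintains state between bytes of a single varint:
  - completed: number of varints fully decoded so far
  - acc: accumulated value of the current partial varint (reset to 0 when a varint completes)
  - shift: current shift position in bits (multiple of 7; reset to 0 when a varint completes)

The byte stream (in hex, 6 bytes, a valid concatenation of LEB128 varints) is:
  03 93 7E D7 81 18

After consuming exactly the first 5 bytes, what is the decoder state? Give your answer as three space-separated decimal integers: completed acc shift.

Answer: 2 215 14

Derivation:
byte[0]=0x03 cont=0 payload=0x03: varint #1 complete (value=3); reset -> completed=1 acc=0 shift=0
byte[1]=0x93 cont=1 payload=0x13: acc |= 19<<0 -> completed=1 acc=19 shift=7
byte[2]=0x7E cont=0 payload=0x7E: varint #2 complete (value=16147); reset -> completed=2 acc=0 shift=0
byte[3]=0xD7 cont=1 payload=0x57: acc |= 87<<0 -> completed=2 acc=87 shift=7
byte[4]=0x81 cont=1 payload=0x01: acc |= 1<<7 -> completed=2 acc=215 shift=14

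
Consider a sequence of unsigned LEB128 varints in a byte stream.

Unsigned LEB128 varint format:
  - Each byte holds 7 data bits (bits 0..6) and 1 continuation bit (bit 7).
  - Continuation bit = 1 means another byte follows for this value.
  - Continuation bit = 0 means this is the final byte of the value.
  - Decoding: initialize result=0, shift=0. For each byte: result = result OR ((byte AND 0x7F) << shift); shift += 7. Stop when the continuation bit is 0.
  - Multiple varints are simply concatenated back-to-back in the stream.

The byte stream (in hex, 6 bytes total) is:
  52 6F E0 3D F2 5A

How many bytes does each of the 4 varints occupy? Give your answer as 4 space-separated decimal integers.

  byte[0]=0x52 cont=0 payload=0x52=82: acc |= 82<<0 -> acc=82 shift=7 [end]
Varint 1: bytes[0:1] = 52 -> value 82 (1 byte(s))
  byte[1]=0x6F cont=0 payload=0x6F=111: acc |= 111<<0 -> acc=111 shift=7 [end]
Varint 2: bytes[1:2] = 6F -> value 111 (1 byte(s))
  byte[2]=0xE0 cont=1 payload=0x60=96: acc |= 96<<0 -> acc=96 shift=7
  byte[3]=0x3D cont=0 payload=0x3D=61: acc |= 61<<7 -> acc=7904 shift=14 [end]
Varint 3: bytes[2:4] = E0 3D -> value 7904 (2 byte(s))
  byte[4]=0xF2 cont=1 payload=0x72=114: acc |= 114<<0 -> acc=114 shift=7
  byte[5]=0x5A cont=0 payload=0x5A=90: acc |= 90<<7 -> acc=11634 shift=14 [end]
Varint 4: bytes[4:6] = F2 5A -> value 11634 (2 byte(s))

Answer: 1 1 2 2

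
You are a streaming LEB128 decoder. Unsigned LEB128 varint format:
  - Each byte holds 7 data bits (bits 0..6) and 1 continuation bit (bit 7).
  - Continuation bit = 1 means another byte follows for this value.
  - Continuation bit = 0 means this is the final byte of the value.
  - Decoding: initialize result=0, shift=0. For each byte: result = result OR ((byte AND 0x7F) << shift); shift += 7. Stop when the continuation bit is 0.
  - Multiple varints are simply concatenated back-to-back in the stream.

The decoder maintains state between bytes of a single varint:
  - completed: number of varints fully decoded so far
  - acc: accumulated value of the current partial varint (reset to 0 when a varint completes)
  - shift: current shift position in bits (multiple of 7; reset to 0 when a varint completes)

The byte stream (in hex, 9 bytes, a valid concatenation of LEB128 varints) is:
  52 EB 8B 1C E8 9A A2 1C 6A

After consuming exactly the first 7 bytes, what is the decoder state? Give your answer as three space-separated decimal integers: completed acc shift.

Answer: 2 560488 21

Derivation:
byte[0]=0x52 cont=0 payload=0x52: varint #1 complete (value=82); reset -> completed=1 acc=0 shift=0
byte[1]=0xEB cont=1 payload=0x6B: acc |= 107<<0 -> completed=1 acc=107 shift=7
byte[2]=0x8B cont=1 payload=0x0B: acc |= 11<<7 -> completed=1 acc=1515 shift=14
byte[3]=0x1C cont=0 payload=0x1C: varint #2 complete (value=460267); reset -> completed=2 acc=0 shift=0
byte[4]=0xE8 cont=1 payload=0x68: acc |= 104<<0 -> completed=2 acc=104 shift=7
byte[5]=0x9A cont=1 payload=0x1A: acc |= 26<<7 -> completed=2 acc=3432 shift=14
byte[6]=0xA2 cont=1 payload=0x22: acc |= 34<<14 -> completed=2 acc=560488 shift=21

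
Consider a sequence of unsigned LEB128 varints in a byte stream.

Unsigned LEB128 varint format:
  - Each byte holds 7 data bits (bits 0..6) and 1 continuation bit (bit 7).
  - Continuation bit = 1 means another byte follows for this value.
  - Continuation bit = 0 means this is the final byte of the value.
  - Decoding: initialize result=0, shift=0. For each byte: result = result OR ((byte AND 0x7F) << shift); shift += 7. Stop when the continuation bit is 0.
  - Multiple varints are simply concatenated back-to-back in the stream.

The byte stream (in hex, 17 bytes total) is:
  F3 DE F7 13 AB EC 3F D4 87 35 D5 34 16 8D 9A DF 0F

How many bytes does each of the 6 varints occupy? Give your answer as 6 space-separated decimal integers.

  byte[0]=0xF3 cont=1 payload=0x73=115: acc |= 115<<0 -> acc=115 shift=7
  byte[1]=0xDE cont=1 payload=0x5E=94: acc |= 94<<7 -> acc=12147 shift=14
  byte[2]=0xF7 cont=1 payload=0x77=119: acc |= 119<<14 -> acc=1961843 shift=21
  byte[3]=0x13 cont=0 payload=0x13=19: acc |= 19<<21 -> acc=41807731 shift=28 [end]
Varint 1: bytes[0:4] = F3 DE F7 13 -> value 41807731 (4 byte(s))
  byte[4]=0xAB cont=1 payload=0x2B=43: acc |= 43<<0 -> acc=43 shift=7
  byte[5]=0xEC cont=1 payload=0x6C=108: acc |= 108<<7 -> acc=13867 shift=14
  byte[6]=0x3F cont=0 payload=0x3F=63: acc |= 63<<14 -> acc=1046059 shift=21 [end]
Varint 2: bytes[4:7] = AB EC 3F -> value 1046059 (3 byte(s))
  byte[7]=0xD4 cont=1 payload=0x54=84: acc |= 84<<0 -> acc=84 shift=7
  byte[8]=0x87 cont=1 payload=0x07=7: acc |= 7<<7 -> acc=980 shift=14
  byte[9]=0x35 cont=0 payload=0x35=53: acc |= 53<<14 -> acc=869332 shift=21 [end]
Varint 3: bytes[7:10] = D4 87 35 -> value 869332 (3 byte(s))
  byte[10]=0xD5 cont=1 payload=0x55=85: acc |= 85<<0 -> acc=85 shift=7
  byte[11]=0x34 cont=0 payload=0x34=52: acc |= 52<<7 -> acc=6741 shift=14 [end]
Varint 4: bytes[10:12] = D5 34 -> value 6741 (2 byte(s))
  byte[12]=0x16 cont=0 payload=0x16=22: acc |= 22<<0 -> acc=22 shift=7 [end]
Varint 5: bytes[12:13] = 16 -> value 22 (1 byte(s))
  byte[13]=0x8D cont=1 payload=0x0D=13: acc |= 13<<0 -> acc=13 shift=7
  byte[14]=0x9A cont=1 payload=0x1A=26: acc |= 26<<7 -> acc=3341 shift=14
  byte[15]=0xDF cont=1 payload=0x5F=95: acc |= 95<<14 -> acc=1559821 shift=21
  byte[16]=0x0F cont=0 payload=0x0F=15: acc |= 15<<21 -> acc=33017101 shift=28 [end]
Varint 6: bytes[13:17] = 8D 9A DF 0F -> value 33017101 (4 byte(s))

Answer: 4 3 3 2 1 4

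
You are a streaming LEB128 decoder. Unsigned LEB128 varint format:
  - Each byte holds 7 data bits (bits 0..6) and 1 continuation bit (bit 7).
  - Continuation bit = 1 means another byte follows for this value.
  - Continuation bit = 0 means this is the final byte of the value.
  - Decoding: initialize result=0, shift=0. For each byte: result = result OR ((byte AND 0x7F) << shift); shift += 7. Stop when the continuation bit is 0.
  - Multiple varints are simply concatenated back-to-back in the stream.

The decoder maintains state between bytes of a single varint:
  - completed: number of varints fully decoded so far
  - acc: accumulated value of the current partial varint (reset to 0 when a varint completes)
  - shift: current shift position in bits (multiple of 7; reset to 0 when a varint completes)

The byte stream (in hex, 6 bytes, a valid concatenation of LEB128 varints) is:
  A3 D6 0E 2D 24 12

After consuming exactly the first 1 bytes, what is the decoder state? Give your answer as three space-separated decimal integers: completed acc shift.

byte[0]=0xA3 cont=1 payload=0x23: acc |= 35<<0 -> completed=0 acc=35 shift=7

Answer: 0 35 7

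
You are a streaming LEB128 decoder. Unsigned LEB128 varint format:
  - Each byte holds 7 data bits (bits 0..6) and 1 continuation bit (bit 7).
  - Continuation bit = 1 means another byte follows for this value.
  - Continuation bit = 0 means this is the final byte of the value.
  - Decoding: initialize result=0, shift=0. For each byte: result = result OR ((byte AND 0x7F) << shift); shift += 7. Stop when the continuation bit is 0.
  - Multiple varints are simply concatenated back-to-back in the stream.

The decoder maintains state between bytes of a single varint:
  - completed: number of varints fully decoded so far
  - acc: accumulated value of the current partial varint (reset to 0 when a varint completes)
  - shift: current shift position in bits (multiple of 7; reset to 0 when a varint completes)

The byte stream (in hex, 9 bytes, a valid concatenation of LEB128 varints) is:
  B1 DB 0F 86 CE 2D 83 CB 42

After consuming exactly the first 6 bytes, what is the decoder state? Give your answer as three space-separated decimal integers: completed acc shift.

Answer: 2 0 0

Derivation:
byte[0]=0xB1 cont=1 payload=0x31: acc |= 49<<0 -> completed=0 acc=49 shift=7
byte[1]=0xDB cont=1 payload=0x5B: acc |= 91<<7 -> completed=0 acc=11697 shift=14
byte[2]=0x0F cont=0 payload=0x0F: varint #1 complete (value=257457); reset -> completed=1 acc=0 shift=0
byte[3]=0x86 cont=1 payload=0x06: acc |= 6<<0 -> completed=1 acc=6 shift=7
byte[4]=0xCE cont=1 payload=0x4E: acc |= 78<<7 -> completed=1 acc=9990 shift=14
byte[5]=0x2D cont=0 payload=0x2D: varint #2 complete (value=747270); reset -> completed=2 acc=0 shift=0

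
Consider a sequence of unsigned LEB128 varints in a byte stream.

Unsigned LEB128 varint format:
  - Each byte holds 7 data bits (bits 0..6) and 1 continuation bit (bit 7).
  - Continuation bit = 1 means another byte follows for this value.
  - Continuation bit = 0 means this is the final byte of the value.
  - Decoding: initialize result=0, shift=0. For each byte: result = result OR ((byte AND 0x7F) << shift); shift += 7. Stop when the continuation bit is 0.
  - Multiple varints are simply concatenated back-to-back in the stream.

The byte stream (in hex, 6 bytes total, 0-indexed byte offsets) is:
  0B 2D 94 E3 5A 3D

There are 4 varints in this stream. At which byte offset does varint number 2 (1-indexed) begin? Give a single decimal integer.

  byte[0]=0x0B cont=0 payload=0x0B=11: acc |= 11<<0 -> acc=11 shift=7 [end]
Varint 1: bytes[0:1] = 0B -> value 11 (1 byte(s))
  byte[1]=0x2D cont=0 payload=0x2D=45: acc |= 45<<0 -> acc=45 shift=7 [end]
Varint 2: bytes[1:2] = 2D -> value 45 (1 byte(s))
  byte[2]=0x94 cont=1 payload=0x14=20: acc |= 20<<0 -> acc=20 shift=7
  byte[3]=0xE3 cont=1 payload=0x63=99: acc |= 99<<7 -> acc=12692 shift=14
  byte[4]=0x5A cont=0 payload=0x5A=90: acc |= 90<<14 -> acc=1487252 shift=21 [end]
Varint 3: bytes[2:5] = 94 E3 5A -> value 1487252 (3 byte(s))
  byte[5]=0x3D cont=0 payload=0x3D=61: acc |= 61<<0 -> acc=61 shift=7 [end]
Varint 4: bytes[5:6] = 3D -> value 61 (1 byte(s))

Answer: 1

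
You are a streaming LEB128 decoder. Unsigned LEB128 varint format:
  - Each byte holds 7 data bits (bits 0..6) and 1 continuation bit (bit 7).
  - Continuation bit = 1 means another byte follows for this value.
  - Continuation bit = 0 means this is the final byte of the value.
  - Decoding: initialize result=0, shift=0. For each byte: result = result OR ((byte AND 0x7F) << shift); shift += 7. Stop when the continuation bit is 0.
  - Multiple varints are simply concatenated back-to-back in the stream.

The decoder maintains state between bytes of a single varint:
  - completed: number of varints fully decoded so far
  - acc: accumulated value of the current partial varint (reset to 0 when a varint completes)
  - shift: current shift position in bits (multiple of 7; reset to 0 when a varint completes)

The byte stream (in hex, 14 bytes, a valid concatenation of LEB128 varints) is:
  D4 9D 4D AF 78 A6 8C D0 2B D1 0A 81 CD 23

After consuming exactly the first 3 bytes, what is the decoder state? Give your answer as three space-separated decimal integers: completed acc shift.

Answer: 1 0 0

Derivation:
byte[0]=0xD4 cont=1 payload=0x54: acc |= 84<<0 -> completed=0 acc=84 shift=7
byte[1]=0x9D cont=1 payload=0x1D: acc |= 29<<7 -> completed=0 acc=3796 shift=14
byte[2]=0x4D cont=0 payload=0x4D: varint #1 complete (value=1265364); reset -> completed=1 acc=0 shift=0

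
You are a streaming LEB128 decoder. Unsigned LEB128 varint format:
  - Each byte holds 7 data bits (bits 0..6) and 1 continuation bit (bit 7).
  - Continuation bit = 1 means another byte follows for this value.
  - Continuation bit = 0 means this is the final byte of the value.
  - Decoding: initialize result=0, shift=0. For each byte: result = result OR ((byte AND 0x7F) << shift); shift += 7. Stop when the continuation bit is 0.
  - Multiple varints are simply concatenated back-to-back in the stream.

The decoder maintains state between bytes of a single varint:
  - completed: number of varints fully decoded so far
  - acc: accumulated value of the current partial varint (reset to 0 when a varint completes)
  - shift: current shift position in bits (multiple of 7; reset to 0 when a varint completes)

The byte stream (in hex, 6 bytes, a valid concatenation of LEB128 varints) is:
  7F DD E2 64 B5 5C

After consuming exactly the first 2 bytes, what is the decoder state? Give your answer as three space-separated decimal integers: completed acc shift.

byte[0]=0x7F cont=0 payload=0x7F: varint #1 complete (value=127); reset -> completed=1 acc=0 shift=0
byte[1]=0xDD cont=1 payload=0x5D: acc |= 93<<0 -> completed=1 acc=93 shift=7

Answer: 1 93 7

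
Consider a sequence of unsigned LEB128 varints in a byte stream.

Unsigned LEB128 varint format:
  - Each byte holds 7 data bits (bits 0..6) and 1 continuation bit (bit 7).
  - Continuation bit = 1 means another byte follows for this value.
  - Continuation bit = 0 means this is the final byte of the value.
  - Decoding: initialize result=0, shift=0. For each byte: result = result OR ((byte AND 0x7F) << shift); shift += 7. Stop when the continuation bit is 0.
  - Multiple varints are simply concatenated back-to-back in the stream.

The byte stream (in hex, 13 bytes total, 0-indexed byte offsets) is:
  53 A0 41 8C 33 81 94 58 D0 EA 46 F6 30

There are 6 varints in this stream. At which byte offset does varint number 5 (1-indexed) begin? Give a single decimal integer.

Answer: 8

Derivation:
  byte[0]=0x53 cont=0 payload=0x53=83: acc |= 83<<0 -> acc=83 shift=7 [end]
Varint 1: bytes[0:1] = 53 -> value 83 (1 byte(s))
  byte[1]=0xA0 cont=1 payload=0x20=32: acc |= 32<<0 -> acc=32 shift=7
  byte[2]=0x41 cont=0 payload=0x41=65: acc |= 65<<7 -> acc=8352 shift=14 [end]
Varint 2: bytes[1:3] = A0 41 -> value 8352 (2 byte(s))
  byte[3]=0x8C cont=1 payload=0x0C=12: acc |= 12<<0 -> acc=12 shift=7
  byte[4]=0x33 cont=0 payload=0x33=51: acc |= 51<<7 -> acc=6540 shift=14 [end]
Varint 3: bytes[3:5] = 8C 33 -> value 6540 (2 byte(s))
  byte[5]=0x81 cont=1 payload=0x01=1: acc |= 1<<0 -> acc=1 shift=7
  byte[6]=0x94 cont=1 payload=0x14=20: acc |= 20<<7 -> acc=2561 shift=14
  byte[7]=0x58 cont=0 payload=0x58=88: acc |= 88<<14 -> acc=1444353 shift=21 [end]
Varint 4: bytes[5:8] = 81 94 58 -> value 1444353 (3 byte(s))
  byte[8]=0xD0 cont=1 payload=0x50=80: acc |= 80<<0 -> acc=80 shift=7
  byte[9]=0xEA cont=1 payload=0x6A=106: acc |= 106<<7 -> acc=13648 shift=14
  byte[10]=0x46 cont=0 payload=0x46=70: acc |= 70<<14 -> acc=1160528 shift=21 [end]
Varint 5: bytes[8:11] = D0 EA 46 -> value 1160528 (3 byte(s))
  byte[11]=0xF6 cont=1 payload=0x76=118: acc |= 118<<0 -> acc=118 shift=7
  byte[12]=0x30 cont=0 payload=0x30=48: acc |= 48<<7 -> acc=6262 shift=14 [end]
Varint 6: bytes[11:13] = F6 30 -> value 6262 (2 byte(s))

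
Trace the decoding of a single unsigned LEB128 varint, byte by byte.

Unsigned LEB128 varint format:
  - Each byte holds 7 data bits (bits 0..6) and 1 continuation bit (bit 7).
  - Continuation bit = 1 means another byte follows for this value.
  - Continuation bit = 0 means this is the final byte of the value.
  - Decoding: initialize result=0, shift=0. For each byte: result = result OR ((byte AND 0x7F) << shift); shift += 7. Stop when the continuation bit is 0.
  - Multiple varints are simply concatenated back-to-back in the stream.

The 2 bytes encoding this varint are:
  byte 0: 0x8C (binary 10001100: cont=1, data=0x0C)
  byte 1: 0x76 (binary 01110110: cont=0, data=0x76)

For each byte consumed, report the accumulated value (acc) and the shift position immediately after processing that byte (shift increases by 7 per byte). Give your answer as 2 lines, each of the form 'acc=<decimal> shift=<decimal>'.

Answer: acc=12 shift=7
acc=15116 shift=14

Derivation:
byte 0=0x8C: payload=0x0C=12, contrib = 12<<0 = 12; acc -> 12, shift -> 7
byte 1=0x76: payload=0x76=118, contrib = 118<<7 = 15104; acc -> 15116, shift -> 14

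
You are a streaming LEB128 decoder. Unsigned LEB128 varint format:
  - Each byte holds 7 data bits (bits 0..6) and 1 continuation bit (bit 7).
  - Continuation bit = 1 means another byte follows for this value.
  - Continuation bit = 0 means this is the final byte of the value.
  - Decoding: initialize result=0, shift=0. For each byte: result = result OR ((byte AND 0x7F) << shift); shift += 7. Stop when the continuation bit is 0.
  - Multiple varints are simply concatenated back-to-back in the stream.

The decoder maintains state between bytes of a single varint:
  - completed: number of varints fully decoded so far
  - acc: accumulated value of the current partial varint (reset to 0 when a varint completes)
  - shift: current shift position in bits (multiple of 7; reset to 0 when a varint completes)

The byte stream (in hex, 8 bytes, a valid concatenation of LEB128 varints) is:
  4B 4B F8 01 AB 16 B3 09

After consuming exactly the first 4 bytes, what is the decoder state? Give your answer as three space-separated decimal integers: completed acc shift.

byte[0]=0x4B cont=0 payload=0x4B: varint #1 complete (value=75); reset -> completed=1 acc=0 shift=0
byte[1]=0x4B cont=0 payload=0x4B: varint #2 complete (value=75); reset -> completed=2 acc=0 shift=0
byte[2]=0xF8 cont=1 payload=0x78: acc |= 120<<0 -> completed=2 acc=120 shift=7
byte[3]=0x01 cont=0 payload=0x01: varint #3 complete (value=248); reset -> completed=3 acc=0 shift=0

Answer: 3 0 0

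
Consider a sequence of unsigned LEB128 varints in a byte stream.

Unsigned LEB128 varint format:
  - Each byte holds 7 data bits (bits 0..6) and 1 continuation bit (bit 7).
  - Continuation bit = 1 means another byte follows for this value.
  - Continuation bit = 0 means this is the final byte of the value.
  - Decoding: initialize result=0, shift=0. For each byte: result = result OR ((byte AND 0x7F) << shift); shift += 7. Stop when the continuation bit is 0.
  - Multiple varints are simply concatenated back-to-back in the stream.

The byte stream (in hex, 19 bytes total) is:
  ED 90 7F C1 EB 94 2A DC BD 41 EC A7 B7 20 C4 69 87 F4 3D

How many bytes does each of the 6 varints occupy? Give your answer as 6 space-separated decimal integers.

Answer: 3 4 3 4 2 3

Derivation:
  byte[0]=0xED cont=1 payload=0x6D=109: acc |= 109<<0 -> acc=109 shift=7
  byte[1]=0x90 cont=1 payload=0x10=16: acc |= 16<<7 -> acc=2157 shift=14
  byte[2]=0x7F cont=0 payload=0x7F=127: acc |= 127<<14 -> acc=2082925 shift=21 [end]
Varint 1: bytes[0:3] = ED 90 7F -> value 2082925 (3 byte(s))
  byte[3]=0xC1 cont=1 payload=0x41=65: acc |= 65<<0 -> acc=65 shift=7
  byte[4]=0xEB cont=1 payload=0x6B=107: acc |= 107<<7 -> acc=13761 shift=14
  byte[5]=0x94 cont=1 payload=0x14=20: acc |= 20<<14 -> acc=341441 shift=21
  byte[6]=0x2A cont=0 payload=0x2A=42: acc |= 42<<21 -> acc=88421825 shift=28 [end]
Varint 2: bytes[3:7] = C1 EB 94 2A -> value 88421825 (4 byte(s))
  byte[7]=0xDC cont=1 payload=0x5C=92: acc |= 92<<0 -> acc=92 shift=7
  byte[8]=0xBD cont=1 payload=0x3D=61: acc |= 61<<7 -> acc=7900 shift=14
  byte[9]=0x41 cont=0 payload=0x41=65: acc |= 65<<14 -> acc=1072860 shift=21 [end]
Varint 3: bytes[7:10] = DC BD 41 -> value 1072860 (3 byte(s))
  byte[10]=0xEC cont=1 payload=0x6C=108: acc |= 108<<0 -> acc=108 shift=7
  byte[11]=0xA7 cont=1 payload=0x27=39: acc |= 39<<7 -> acc=5100 shift=14
  byte[12]=0xB7 cont=1 payload=0x37=55: acc |= 55<<14 -> acc=906220 shift=21
  byte[13]=0x20 cont=0 payload=0x20=32: acc |= 32<<21 -> acc=68015084 shift=28 [end]
Varint 4: bytes[10:14] = EC A7 B7 20 -> value 68015084 (4 byte(s))
  byte[14]=0xC4 cont=1 payload=0x44=68: acc |= 68<<0 -> acc=68 shift=7
  byte[15]=0x69 cont=0 payload=0x69=105: acc |= 105<<7 -> acc=13508 shift=14 [end]
Varint 5: bytes[14:16] = C4 69 -> value 13508 (2 byte(s))
  byte[16]=0x87 cont=1 payload=0x07=7: acc |= 7<<0 -> acc=7 shift=7
  byte[17]=0xF4 cont=1 payload=0x74=116: acc |= 116<<7 -> acc=14855 shift=14
  byte[18]=0x3D cont=0 payload=0x3D=61: acc |= 61<<14 -> acc=1014279 shift=21 [end]
Varint 6: bytes[16:19] = 87 F4 3D -> value 1014279 (3 byte(s))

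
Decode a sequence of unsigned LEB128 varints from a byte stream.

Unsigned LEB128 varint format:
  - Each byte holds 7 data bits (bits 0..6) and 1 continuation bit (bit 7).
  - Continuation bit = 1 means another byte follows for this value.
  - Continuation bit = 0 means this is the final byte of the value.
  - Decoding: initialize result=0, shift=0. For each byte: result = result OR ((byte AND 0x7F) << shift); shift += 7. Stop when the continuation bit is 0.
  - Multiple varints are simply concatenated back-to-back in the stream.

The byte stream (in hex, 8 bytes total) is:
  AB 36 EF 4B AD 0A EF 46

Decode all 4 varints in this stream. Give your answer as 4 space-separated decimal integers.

Answer: 6955 9711 1325 9071

Derivation:
  byte[0]=0xAB cont=1 payload=0x2B=43: acc |= 43<<0 -> acc=43 shift=7
  byte[1]=0x36 cont=0 payload=0x36=54: acc |= 54<<7 -> acc=6955 shift=14 [end]
Varint 1: bytes[0:2] = AB 36 -> value 6955 (2 byte(s))
  byte[2]=0xEF cont=1 payload=0x6F=111: acc |= 111<<0 -> acc=111 shift=7
  byte[3]=0x4B cont=0 payload=0x4B=75: acc |= 75<<7 -> acc=9711 shift=14 [end]
Varint 2: bytes[2:4] = EF 4B -> value 9711 (2 byte(s))
  byte[4]=0xAD cont=1 payload=0x2D=45: acc |= 45<<0 -> acc=45 shift=7
  byte[5]=0x0A cont=0 payload=0x0A=10: acc |= 10<<7 -> acc=1325 shift=14 [end]
Varint 3: bytes[4:6] = AD 0A -> value 1325 (2 byte(s))
  byte[6]=0xEF cont=1 payload=0x6F=111: acc |= 111<<0 -> acc=111 shift=7
  byte[7]=0x46 cont=0 payload=0x46=70: acc |= 70<<7 -> acc=9071 shift=14 [end]
Varint 4: bytes[6:8] = EF 46 -> value 9071 (2 byte(s))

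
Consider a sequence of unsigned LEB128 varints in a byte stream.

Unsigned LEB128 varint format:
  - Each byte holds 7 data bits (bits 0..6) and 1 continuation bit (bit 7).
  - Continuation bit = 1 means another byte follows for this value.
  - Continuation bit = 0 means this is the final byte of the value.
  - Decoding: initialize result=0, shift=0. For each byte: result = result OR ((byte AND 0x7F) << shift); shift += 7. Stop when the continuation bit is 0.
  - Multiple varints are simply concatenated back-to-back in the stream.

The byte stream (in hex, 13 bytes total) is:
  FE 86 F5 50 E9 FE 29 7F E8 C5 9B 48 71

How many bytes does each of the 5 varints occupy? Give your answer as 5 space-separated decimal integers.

Answer: 4 3 1 4 1

Derivation:
  byte[0]=0xFE cont=1 payload=0x7E=126: acc |= 126<<0 -> acc=126 shift=7
  byte[1]=0x86 cont=1 payload=0x06=6: acc |= 6<<7 -> acc=894 shift=14
  byte[2]=0xF5 cont=1 payload=0x75=117: acc |= 117<<14 -> acc=1917822 shift=21
  byte[3]=0x50 cont=0 payload=0x50=80: acc |= 80<<21 -> acc=169689982 shift=28 [end]
Varint 1: bytes[0:4] = FE 86 F5 50 -> value 169689982 (4 byte(s))
  byte[4]=0xE9 cont=1 payload=0x69=105: acc |= 105<<0 -> acc=105 shift=7
  byte[5]=0xFE cont=1 payload=0x7E=126: acc |= 126<<7 -> acc=16233 shift=14
  byte[6]=0x29 cont=0 payload=0x29=41: acc |= 41<<14 -> acc=687977 shift=21 [end]
Varint 2: bytes[4:7] = E9 FE 29 -> value 687977 (3 byte(s))
  byte[7]=0x7F cont=0 payload=0x7F=127: acc |= 127<<0 -> acc=127 shift=7 [end]
Varint 3: bytes[7:8] = 7F -> value 127 (1 byte(s))
  byte[8]=0xE8 cont=1 payload=0x68=104: acc |= 104<<0 -> acc=104 shift=7
  byte[9]=0xC5 cont=1 payload=0x45=69: acc |= 69<<7 -> acc=8936 shift=14
  byte[10]=0x9B cont=1 payload=0x1B=27: acc |= 27<<14 -> acc=451304 shift=21
  byte[11]=0x48 cont=0 payload=0x48=72: acc |= 72<<21 -> acc=151446248 shift=28 [end]
Varint 4: bytes[8:12] = E8 C5 9B 48 -> value 151446248 (4 byte(s))
  byte[12]=0x71 cont=0 payload=0x71=113: acc |= 113<<0 -> acc=113 shift=7 [end]
Varint 5: bytes[12:13] = 71 -> value 113 (1 byte(s))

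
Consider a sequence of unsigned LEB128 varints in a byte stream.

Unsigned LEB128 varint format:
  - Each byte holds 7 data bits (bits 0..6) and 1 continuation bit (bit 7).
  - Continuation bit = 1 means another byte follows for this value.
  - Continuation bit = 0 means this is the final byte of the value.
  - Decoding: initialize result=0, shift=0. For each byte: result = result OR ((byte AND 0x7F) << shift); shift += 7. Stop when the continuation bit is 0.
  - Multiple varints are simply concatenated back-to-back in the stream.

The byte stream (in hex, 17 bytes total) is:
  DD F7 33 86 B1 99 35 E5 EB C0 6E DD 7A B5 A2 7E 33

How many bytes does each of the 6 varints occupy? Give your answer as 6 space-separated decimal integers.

  byte[0]=0xDD cont=1 payload=0x5D=93: acc |= 93<<0 -> acc=93 shift=7
  byte[1]=0xF7 cont=1 payload=0x77=119: acc |= 119<<7 -> acc=15325 shift=14
  byte[2]=0x33 cont=0 payload=0x33=51: acc |= 51<<14 -> acc=850909 shift=21 [end]
Varint 1: bytes[0:3] = DD F7 33 -> value 850909 (3 byte(s))
  byte[3]=0x86 cont=1 payload=0x06=6: acc |= 6<<0 -> acc=6 shift=7
  byte[4]=0xB1 cont=1 payload=0x31=49: acc |= 49<<7 -> acc=6278 shift=14
  byte[5]=0x99 cont=1 payload=0x19=25: acc |= 25<<14 -> acc=415878 shift=21
  byte[6]=0x35 cont=0 payload=0x35=53: acc |= 53<<21 -> acc=111564934 shift=28 [end]
Varint 2: bytes[3:7] = 86 B1 99 35 -> value 111564934 (4 byte(s))
  byte[7]=0xE5 cont=1 payload=0x65=101: acc |= 101<<0 -> acc=101 shift=7
  byte[8]=0xEB cont=1 payload=0x6B=107: acc |= 107<<7 -> acc=13797 shift=14
  byte[9]=0xC0 cont=1 payload=0x40=64: acc |= 64<<14 -> acc=1062373 shift=21
  byte[10]=0x6E cont=0 payload=0x6E=110: acc |= 110<<21 -> acc=231749093 shift=28 [end]
Varint 3: bytes[7:11] = E5 EB C0 6E -> value 231749093 (4 byte(s))
  byte[11]=0xDD cont=1 payload=0x5D=93: acc |= 93<<0 -> acc=93 shift=7
  byte[12]=0x7A cont=0 payload=0x7A=122: acc |= 122<<7 -> acc=15709 shift=14 [end]
Varint 4: bytes[11:13] = DD 7A -> value 15709 (2 byte(s))
  byte[13]=0xB5 cont=1 payload=0x35=53: acc |= 53<<0 -> acc=53 shift=7
  byte[14]=0xA2 cont=1 payload=0x22=34: acc |= 34<<7 -> acc=4405 shift=14
  byte[15]=0x7E cont=0 payload=0x7E=126: acc |= 126<<14 -> acc=2068789 shift=21 [end]
Varint 5: bytes[13:16] = B5 A2 7E -> value 2068789 (3 byte(s))
  byte[16]=0x33 cont=0 payload=0x33=51: acc |= 51<<0 -> acc=51 shift=7 [end]
Varint 6: bytes[16:17] = 33 -> value 51 (1 byte(s))

Answer: 3 4 4 2 3 1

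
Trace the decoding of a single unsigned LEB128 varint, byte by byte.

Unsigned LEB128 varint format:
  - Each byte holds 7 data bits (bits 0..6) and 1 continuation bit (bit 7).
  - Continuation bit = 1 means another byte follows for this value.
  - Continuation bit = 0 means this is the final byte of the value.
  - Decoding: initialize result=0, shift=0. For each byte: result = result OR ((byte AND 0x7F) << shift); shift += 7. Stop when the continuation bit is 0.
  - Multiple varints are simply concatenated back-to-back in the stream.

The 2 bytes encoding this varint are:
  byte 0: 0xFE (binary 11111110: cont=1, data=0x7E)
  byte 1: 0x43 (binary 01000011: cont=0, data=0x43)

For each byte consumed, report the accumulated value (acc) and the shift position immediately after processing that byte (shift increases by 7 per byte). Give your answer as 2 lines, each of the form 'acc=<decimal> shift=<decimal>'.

Answer: acc=126 shift=7
acc=8702 shift=14

Derivation:
byte 0=0xFE: payload=0x7E=126, contrib = 126<<0 = 126; acc -> 126, shift -> 7
byte 1=0x43: payload=0x43=67, contrib = 67<<7 = 8576; acc -> 8702, shift -> 14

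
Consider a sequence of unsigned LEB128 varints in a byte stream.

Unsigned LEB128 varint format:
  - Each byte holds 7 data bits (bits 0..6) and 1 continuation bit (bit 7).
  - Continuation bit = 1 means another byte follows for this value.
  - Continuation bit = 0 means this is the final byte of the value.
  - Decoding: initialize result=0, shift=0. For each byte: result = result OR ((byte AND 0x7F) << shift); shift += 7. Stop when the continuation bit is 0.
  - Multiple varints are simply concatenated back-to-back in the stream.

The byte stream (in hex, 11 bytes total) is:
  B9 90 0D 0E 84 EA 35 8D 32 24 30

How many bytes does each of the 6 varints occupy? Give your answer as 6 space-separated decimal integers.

Answer: 3 1 3 2 1 1

Derivation:
  byte[0]=0xB9 cont=1 payload=0x39=57: acc |= 57<<0 -> acc=57 shift=7
  byte[1]=0x90 cont=1 payload=0x10=16: acc |= 16<<7 -> acc=2105 shift=14
  byte[2]=0x0D cont=0 payload=0x0D=13: acc |= 13<<14 -> acc=215097 shift=21 [end]
Varint 1: bytes[0:3] = B9 90 0D -> value 215097 (3 byte(s))
  byte[3]=0x0E cont=0 payload=0x0E=14: acc |= 14<<0 -> acc=14 shift=7 [end]
Varint 2: bytes[3:4] = 0E -> value 14 (1 byte(s))
  byte[4]=0x84 cont=1 payload=0x04=4: acc |= 4<<0 -> acc=4 shift=7
  byte[5]=0xEA cont=1 payload=0x6A=106: acc |= 106<<7 -> acc=13572 shift=14
  byte[6]=0x35 cont=0 payload=0x35=53: acc |= 53<<14 -> acc=881924 shift=21 [end]
Varint 3: bytes[4:7] = 84 EA 35 -> value 881924 (3 byte(s))
  byte[7]=0x8D cont=1 payload=0x0D=13: acc |= 13<<0 -> acc=13 shift=7
  byte[8]=0x32 cont=0 payload=0x32=50: acc |= 50<<7 -> acc=6413 shift=14 [end]
Varint 4: bytes[7:9] = 8D 32 -> value 6413 (2 byte(s))
  byte[9]=0x24 cont=0 payload=0x24=36: acc |= 36<<0 -> acc=36 shift=7 [end]
Varint 5: bytes[9:10] = 24 -> value 36 (1 byte(s))
  byte[10]=0x30 cont=0 payload=0x30=48: acc |= 48<<0 -> acc=48 shift=7 [end]
Varint 6: bytes[10:11] = 30 -> value 48 (1 byte(s))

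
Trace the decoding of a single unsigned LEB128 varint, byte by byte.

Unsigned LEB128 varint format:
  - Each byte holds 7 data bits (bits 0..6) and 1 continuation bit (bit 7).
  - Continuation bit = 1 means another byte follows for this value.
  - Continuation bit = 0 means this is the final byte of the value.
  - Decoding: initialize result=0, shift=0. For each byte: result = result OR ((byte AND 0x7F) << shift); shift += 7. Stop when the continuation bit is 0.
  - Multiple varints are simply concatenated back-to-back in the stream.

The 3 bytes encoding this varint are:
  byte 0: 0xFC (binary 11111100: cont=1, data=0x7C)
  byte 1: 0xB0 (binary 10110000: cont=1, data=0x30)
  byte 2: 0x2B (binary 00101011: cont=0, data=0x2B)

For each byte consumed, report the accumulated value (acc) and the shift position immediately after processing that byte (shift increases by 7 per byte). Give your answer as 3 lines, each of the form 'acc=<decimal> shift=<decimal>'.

Answer: acc=124 shift=7
acc=6268 shift=14
acc=710780 shift=21

Derivation:
byte 0=0xFC: payload=0x7C=124, contrib = 124<<0 = 124; acc -> 124, shift -> 7
byte 1=0xB0: payload=0x30=48, contrib = 48<<7 = 6144; acc -> 6268, shift -> 14
byte 2=0x2B: payload=0x2B=43, contrib = 43<<14 = 704512; acc -> 710780, shift -> 21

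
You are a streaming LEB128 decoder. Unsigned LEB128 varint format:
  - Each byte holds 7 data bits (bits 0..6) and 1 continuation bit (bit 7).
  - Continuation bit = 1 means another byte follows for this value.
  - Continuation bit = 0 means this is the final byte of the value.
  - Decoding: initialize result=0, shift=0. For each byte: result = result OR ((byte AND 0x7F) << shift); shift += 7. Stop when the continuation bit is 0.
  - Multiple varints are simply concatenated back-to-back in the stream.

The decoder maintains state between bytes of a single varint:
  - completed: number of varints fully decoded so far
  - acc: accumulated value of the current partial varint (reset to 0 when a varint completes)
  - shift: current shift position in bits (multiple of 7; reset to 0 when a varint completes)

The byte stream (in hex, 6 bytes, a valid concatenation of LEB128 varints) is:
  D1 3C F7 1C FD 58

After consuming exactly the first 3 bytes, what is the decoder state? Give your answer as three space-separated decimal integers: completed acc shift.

byte[0]=0xD1 cont=1 payload=0x51: acc |= 81<<0 -> completed=0 acc=81 shift=7
byte[1]=0x3C cont=0 payload=0x3C: varint #1 complete (value=7761); reset -> completed=1 acc=0 shift=0
byte[2]=0xF7 cont=1 payload=0x77: acc |= 119<<0 -> completed=1 acc=119 shift=7

Answer: 1 119 7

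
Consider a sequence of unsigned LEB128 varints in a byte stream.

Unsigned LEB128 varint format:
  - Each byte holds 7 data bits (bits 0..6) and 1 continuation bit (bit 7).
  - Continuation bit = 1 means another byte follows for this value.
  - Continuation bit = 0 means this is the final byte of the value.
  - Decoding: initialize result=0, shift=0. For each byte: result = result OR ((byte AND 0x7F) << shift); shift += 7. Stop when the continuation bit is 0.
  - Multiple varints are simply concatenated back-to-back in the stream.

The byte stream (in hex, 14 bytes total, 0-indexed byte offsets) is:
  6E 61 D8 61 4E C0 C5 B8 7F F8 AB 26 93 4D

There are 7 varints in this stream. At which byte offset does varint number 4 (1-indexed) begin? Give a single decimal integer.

Answer: 4

Derivation:
  byte[0]=0x6E cont=0 payload=0x6E=110: acc |= 110<<0 -> acc=110 shift=7 [end]
Varint 1: bytes[0:1] = 6E -> value 110 (1 byte(s))
  byte[1]=0x61 cont=0 payload=0x61=97: acc |= 97<<0 -> acc=97 shift=7 [end]
Varint 2: bytes[1:2] = 61 -> value 97 (1 byte(s))
  byte[2]=0xD8 cont=1 payload=0x58=88: acc |= 88<<0 -> acc=88 shift=7
  byte[3]=0x61 cont=0 payload=0x61=97: acc |= 97<<7 -> acc=12504 shift=14 [end]
Varint 3: bytes[2:4] = D8 61 -> value 12504 (2 byte(s))
  byte[4]=0x4E cont=0 payload=0x4E=78: acc |= 78<<0 -> acc=78 shift=7 [end]
Varint 4: bytes[4:5] = 4E -> value 78 (1 byte(s))
  byte[5]=0xC0 cont=1 payload=0x40=64: acc |= 64<<0 -> acc=64 shift=7
  byte[6]=0xC5 cont=1 payload=0x45=69: acc |= 69<<7 -> acc=8896 shift=14
  byte[7]=0xB8 cont=1 payload=0x38=56: acc |= 56<<14 -> acc=926400 shift=21
  byte[8]=0x7F cont=0 payload=0x7F=127: acc |= 127<<21 -> acc=267264704 shift=28 [end]
Varint 5: bytes[5:9] = C0 C5 B8 7F -> value 267264704 (4 byte(s))
  byte[9]=0xF8 cont=1 payload=0x78=120: acc |= 120<<0 -> acc=120 shift=7
  byte[10]=0xAB cont=1 payload=0x2B=43: acc |= 43<<7 -> acc=5624 shift=14
  byte[11]=0x26 cont=0 payload=0x26=38: acc |= 38<<14 -> acc=628216 shift=21 [end]
Varint 6: bytes[9:12] = F8 AB 26 -> value 628216 (3 byte(s))
  byte[12]=0x93 cont=1 payload=0x13=19: acc |= 19<<0 -> acc=19 shift=7
  byte[13]=0x4D cont=0 payload=0x4D=77: acc |= 77<<7 -> acc=9875 shift=14 [end]
Varint 7: bytes[12:14] = 93 4D -> value 9875 (2 byte(s))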